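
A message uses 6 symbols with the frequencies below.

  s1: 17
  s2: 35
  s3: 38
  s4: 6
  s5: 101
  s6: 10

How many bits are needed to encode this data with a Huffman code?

Build the Huffman tree bottom-up:
s4(6) + s6(10) → 16
16 + s1(17) → 33
33 + s2(35) → 68
s3(38) + 68 → 106
s5(101) + 106 → 207
Total encoded bits = sum of merged weights = 16 + 33 + 68 + 106 + 207 = 430.

430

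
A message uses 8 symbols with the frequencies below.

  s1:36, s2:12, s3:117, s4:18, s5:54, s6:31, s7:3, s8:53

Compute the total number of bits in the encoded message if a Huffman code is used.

Build the Huffman tree bottom-up:
merge s7(3) and s2(12): 15
merge 15 and s4(18): 33
merge s6(31) and 33: 64
merge s1(36) and s8(53): 89
merge s5(54) and 64: 118
merge 89 and s3(117): 206
merge 118 and 206: 324
Each symbol's bit-cost is frequency × depth; summing gives 849 bits (equivalently 15 + 33 + 64 + 89 + 118 + 206 + 324).

849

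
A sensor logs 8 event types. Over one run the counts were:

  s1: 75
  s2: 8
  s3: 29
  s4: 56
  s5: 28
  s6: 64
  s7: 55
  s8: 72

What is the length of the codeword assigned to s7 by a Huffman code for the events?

Huffman merges, smallest pair first:
merge s2(8) and s5(28): 36
merge s3(29) and 36: 65
merge s7(55) and s4(56): 111
merge s6(64) and 65: 129
merge s8(72) and s1(75): 147
merge 111 and 129: 240
merge 147 and 240: 387
s7's leaf is at depth 3, giving a 3-bit codeword.

3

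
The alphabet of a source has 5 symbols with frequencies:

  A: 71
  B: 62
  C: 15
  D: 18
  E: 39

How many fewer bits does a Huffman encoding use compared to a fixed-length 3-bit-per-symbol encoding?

Fixed-length: 3 bits × 205 symbols = 615 bits.
Huffman merges:
merge C(15) and D(18): 33
merge 33 and E(39): 72
merge B(62) and A(71): 133
merge 72 and 133: 205
Huffman total = 33 + 72 + 133 + 205 = 443 bits.
Saving = 615 − 443 = 172 bits.

172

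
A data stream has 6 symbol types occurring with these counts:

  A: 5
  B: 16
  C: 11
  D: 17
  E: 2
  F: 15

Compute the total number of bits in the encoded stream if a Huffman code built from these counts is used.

157

Build the Huffman tree bottom-up:
merge E(2) and A(5): 7
merge 7 and C(11): 18
merge F(15) and B(16): 31
merge D(17) and 18: 35
merge 31 and 35: 66
Each symbol's bit-cost is frequency × depth; summing gives 157 bits (equivalently 7 + 18 + 31 + 35 + 66).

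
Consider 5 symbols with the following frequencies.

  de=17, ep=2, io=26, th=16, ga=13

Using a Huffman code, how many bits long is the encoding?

Merge the two smallest weights repeatedly:
combine ep(2), ga(13) → 15
combine 15, th(16) → 31
combine de(17), io(26) → 43
combine 31, 43 → 74
Total encoded bits = sum of merged weights = 15 + 31 + 43 + 74 = 163.

163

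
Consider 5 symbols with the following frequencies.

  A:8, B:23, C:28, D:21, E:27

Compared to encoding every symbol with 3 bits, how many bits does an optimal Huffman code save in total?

78

Fixed-length: 3 bits × 107 symbols = 321 bits.
Huffman merges:
A(8) + D(21) → 29
B(23) + E(27) → 50
C(28) + 29 → 57
50 + 57 → 107
Huffman total = 29 + 50 + 57 + 107 = 243 bits.
Saving = 321 − 243 = 78 bits.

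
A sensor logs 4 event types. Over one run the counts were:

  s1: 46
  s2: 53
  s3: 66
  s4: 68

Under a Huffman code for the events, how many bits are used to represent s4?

2

Build the tree from the bottom:
combine s1(46), s2(53) → 99
combine s3(66), s4(68) → 134
combine 99, 134 → 233
s4 sits 2 levels below the root, so its codeword is 2 bits.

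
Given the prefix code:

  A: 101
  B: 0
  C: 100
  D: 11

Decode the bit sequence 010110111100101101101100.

BAADCAAAC

Read left to right; each codeword is recognised as soon as it completes (prefix code):
  0→B | 101→A | 101→A | 11→D | 100→C | 101→A | 101→A | 101→A | 100→C
Decoded message: BAADCAAAC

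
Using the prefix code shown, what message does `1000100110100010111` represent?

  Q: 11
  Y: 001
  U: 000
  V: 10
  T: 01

VYYVVYTQ

Read left to right; each codeword is recognised as soon as it completes (prefix code):
  10→V | 001→Y | 001→Y | 10→V | 10→V | 001→Y | 01→T | 11→Q
Decoded message: VYYVVYTQ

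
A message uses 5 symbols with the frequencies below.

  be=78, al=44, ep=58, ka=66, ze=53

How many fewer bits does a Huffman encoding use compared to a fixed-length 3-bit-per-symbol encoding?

Fixed-length: 3 bits × 299 symbols = 897 bits.
Huffman merges:
merge al(44) and ze(53): 97
merge ep(58) and ka(66): 124
merge be(78) and 97: 175
merge 124 and 175: 299
Huffman total = 97 + 124 + 175 + 299 = 695 bits.
Saving = 897 − 695 = 202 bits.

202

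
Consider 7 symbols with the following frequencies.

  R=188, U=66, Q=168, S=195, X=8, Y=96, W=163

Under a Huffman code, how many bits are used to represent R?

2

Huffman merges, smallest pair first:
combine X(8), U(66) → 74
combine 74, Y(96) → 170
combine W(163), Q(168) → 331
combine 170, R(188) → 358
combine S(195), 331 → 526
combine 358, 526 → 884
The subtree containing R is merged 2 times, so code length = 2.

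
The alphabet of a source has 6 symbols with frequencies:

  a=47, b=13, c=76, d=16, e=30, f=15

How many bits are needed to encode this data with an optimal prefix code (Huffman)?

464

Greedily combine the two least-frequent nodes:
combine b(13), f(15) → 28
combine d(16), 28 → 44
combine e(30), 44 → 74
combine a(47), 74 → 121
combine c(76), 121 → 197
Total encoded bits = sum of merged weights = 28 + 44 + 74 + 121 + 197 = 464.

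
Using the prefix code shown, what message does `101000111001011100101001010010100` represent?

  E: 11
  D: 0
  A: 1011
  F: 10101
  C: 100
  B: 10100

BDECACBBB

Read left to right; each codeword is recognised as soon as it completes (prefix code):
  10100→B | 0→D | 11→E | 100→C | 1011→A | 100→C | 10100→B | 10100→B | 10100→B
Decoded message: BDECACBBB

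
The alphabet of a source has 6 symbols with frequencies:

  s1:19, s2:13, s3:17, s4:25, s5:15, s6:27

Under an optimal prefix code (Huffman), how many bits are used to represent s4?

Huffman merges, smallest pair first:
s2(13) + s5(15) → 28
s3(17) + s1(19) → 36
s4(25) + s6(27) → 52
28 + 36 → 64
52 + 64 → 116
s4's leaf is at depth 2, giving a 2-bit codeword.

2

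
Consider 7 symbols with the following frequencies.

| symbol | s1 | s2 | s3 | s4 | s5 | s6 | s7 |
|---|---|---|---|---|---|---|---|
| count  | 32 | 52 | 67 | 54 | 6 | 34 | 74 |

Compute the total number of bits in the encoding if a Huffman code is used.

Build the Huffman tree bottom-up:
combine s5(6), s1(32) → 38
combine s6(34), 38 → 72
combine s2(52), s4(54) → 106
combine s3(67), 72 → 139
combine s7(74), 106 → 180
combine 139, 180 → 319
Total encoded bits = sum of merged weights = 38 + 72 + 106 + 139 + 180 + 319 = 854.

854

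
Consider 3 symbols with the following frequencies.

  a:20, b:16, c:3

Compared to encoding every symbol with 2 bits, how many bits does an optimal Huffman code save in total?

Fixed-length: 2 bits × 39 symbols = 78 bits.
Huffman merges:
combine c(3), b(16) → 19
combine 19, a(20) → 39
Huffman total = 19 + 39 = 58 bits.
Saving = 78 − 58 = 20 bits.

20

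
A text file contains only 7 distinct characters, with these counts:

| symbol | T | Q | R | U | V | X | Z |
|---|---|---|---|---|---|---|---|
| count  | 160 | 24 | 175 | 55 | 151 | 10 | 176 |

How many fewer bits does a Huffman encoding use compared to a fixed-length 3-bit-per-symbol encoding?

388

Fixed-length: 3 bits × 751 symbols = 2253 bits.
Huffman merges:
merge X(10) and Q(24): 34
merge 34 and U(55): 89
merge 89 and V(151): 240
merge T(160) and R(175): 335
merge Z(176) and 240: 416
merge 335 and 416: 751
Huffman total = 34 + 89 + 240 + 335 + 416 + 751 = 1865 bits.
Saving = 2253 − 1865 = 388 bits.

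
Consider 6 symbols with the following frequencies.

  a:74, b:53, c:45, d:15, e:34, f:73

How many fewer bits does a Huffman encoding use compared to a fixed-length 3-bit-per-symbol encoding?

151

Fixed-length: 3 bits × 294 symbols = 882 bits.
Huffman merges:
d(15) + e(34) → 49
c(45) + 49 → 94
b(53) + f(73) → 126
a(74) + 94 → 168
126 + 168 → 294
Huffman total = 49 + 94 + 126 + 168 + 294 = 731 bits.
Saving = 882 − 731 = 151 bits.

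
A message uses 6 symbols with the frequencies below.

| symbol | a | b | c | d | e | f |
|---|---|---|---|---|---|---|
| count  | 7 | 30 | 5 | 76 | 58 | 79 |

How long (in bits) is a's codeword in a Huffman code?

4

Huffman merges, smallest pair first:
c(5) + a(7) → 12
12 + b(30) → 42
42 + e(58) → 100
d(76) + f(79) → 155
100 + 155 → 255
a sits 4 levels below the root, so its codeword is 4 bits.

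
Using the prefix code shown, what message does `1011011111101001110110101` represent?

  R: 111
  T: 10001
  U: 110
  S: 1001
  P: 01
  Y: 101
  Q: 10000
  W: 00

YYRUSUUY

Read left to right; each codeword is recognised as soon as it completes (prefix code):
  101→Y | 101→Y | 111→R | 110→U | 1001→S | 110→U | 110→U | 101→Y
Decoded message: YYRUSUUY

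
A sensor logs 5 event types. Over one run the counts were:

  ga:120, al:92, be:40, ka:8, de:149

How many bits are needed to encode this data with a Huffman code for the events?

Build the Huffman tree bottom-up:
combine ka(8), be(40) → 48
combine 48, al(92) → 140
combine ga(120), 140 → 260
combine de(149), 260 → 409
Total encoded bits = sum of merged weights = 48 + 140 + 260 + 409 = 857.

857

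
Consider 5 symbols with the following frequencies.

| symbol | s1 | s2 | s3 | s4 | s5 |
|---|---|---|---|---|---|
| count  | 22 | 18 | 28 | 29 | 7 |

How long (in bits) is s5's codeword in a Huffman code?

3

Huffman merges, smallest pair first:
s5(7) + s2(18) → 25
s1(22) + 25 → 47
s3(28) + s4(29) → 57
47 + 57 → 104
s5's leaf is at depth 3, giving a 3-bit codeword.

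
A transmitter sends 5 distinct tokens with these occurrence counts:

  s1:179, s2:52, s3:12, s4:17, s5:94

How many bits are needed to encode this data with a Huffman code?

639

Build the Huffman tree bottom-up:
s3(12) + s4(17) → 29
29 + s2(52) → 81
81 + s5(94) → 175
175 + s1(179) → 354
The encoded length is the sum of every internal node's weight: 29 + 81 + 175 + 354 = 639 bits.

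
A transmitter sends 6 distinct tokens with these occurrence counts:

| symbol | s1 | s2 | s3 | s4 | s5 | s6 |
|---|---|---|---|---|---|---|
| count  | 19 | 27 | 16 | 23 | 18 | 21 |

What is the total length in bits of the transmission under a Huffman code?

Merge the two smallest weights repeatedly:
combine s3(16), s5(18) → 34
combine s1(19), s6(21) → 40
combine s4(23), s2(27) → 50
combine 34, 40 → 74
combine 50, 74 → 124
Each symbol's bit-cost is frequency × depth; summing gives 322 bits (equivalently 34 + 40 + 50 + 74 + 124).

322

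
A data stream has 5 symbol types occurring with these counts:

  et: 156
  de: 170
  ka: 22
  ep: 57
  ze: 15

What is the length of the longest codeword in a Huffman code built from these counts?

Merge the two lowest-weight nodes at each step:
ze(15) + ka(22) → 37
37 + ep(57) → 94
94 + et(156) → 250
de(170) + 250 → 420
The rarest symbols sit at the bottom; the longest codeword is 4 bits.

4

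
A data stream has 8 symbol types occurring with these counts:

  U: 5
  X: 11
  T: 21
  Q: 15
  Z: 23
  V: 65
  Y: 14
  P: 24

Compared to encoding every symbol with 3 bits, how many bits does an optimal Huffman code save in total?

49

Fixed-length: 3 bits × 178 symbols = 534 bits.
Huffman merges:
merge U(5) and X(11): 16
merge Y(14) and Q(15): 29
merge 16 and T(21): 37
merge Z(23) and P(24): 47
merge 29 and 37: 66
merge 47 and V(65): 112
merge 66 and 112: 178
Huffman total = 16 + 29 + 37 + 47 + 66 + 112 + 178 = 485 bits.
Saving = 534 − 485 = 49 bits.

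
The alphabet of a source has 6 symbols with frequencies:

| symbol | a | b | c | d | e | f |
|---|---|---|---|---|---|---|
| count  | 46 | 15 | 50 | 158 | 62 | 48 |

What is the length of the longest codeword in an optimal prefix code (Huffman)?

4

Merge the two lowest-weight nodes at each step:
merge b(15) and a(46): 61
merge f(48) and c(50): 98
merge 61 and e(62): 123
merge 98 and 123: 221
merge d(158) and 221: 379
The rarest symbols sit at the bottom; the longest codeword is 4 bits.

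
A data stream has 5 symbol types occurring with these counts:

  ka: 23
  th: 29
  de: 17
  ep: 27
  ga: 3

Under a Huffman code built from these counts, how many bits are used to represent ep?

2

Repeatedly merge the two smallest:
combine ga(3), de(17) → 20
combine 20, ka(23) → 43
combine ep(27), th(29) → 56
combine 43, 56 → 99
ep's leaf is at depth 2, giving a 2-bit codeword.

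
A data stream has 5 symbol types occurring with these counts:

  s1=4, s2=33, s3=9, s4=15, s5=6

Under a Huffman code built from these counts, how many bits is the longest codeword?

Merge the two lowest-weight nodes at each step:
merge s1(4) and s5(6): 10
merge s3(9) and 10: 19
merge s4(15) and 19: 34
merge s2(33) and 34: 67
The first pair merged (s1, s5) ends up deepest, at depth 4.

4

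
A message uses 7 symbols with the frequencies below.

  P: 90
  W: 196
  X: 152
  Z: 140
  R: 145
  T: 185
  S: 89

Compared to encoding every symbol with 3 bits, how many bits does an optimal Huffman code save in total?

202

Fixed-length: 3 bits × 997 symbols = 2991 bits.
Huffman merges:
merge S(89) and P(90): 179
merge Z(140) and R(145): 285
merge X(152) and 179: 331
merge T(185) and W(196): 381
merge 285 and 331: 616
merge 381 and 616: 997
Huffman total = 179 + 285 + 331 + 381 + 616 + 997 = 2789 bits.
Saving = 2991 − 2789 = 202 bits.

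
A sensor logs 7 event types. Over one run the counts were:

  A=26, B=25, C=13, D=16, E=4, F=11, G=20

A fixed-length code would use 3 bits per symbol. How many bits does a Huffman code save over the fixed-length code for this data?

36

Fixed-length: 3 bits × 115 symbols = 345 bits.
Huffman merges:
combine E(4), F(11) → 15
combine C(13), 15 → 28
combine D(16), G(20) → 36
combine B(25), A(26) → 51
combine 28, 36 → 64
combine 51, 64 → 115
Huffman total = 15 + 28 + 36 + 51 + 64 + 115 = 309 bits.
Saving = 345 − 309 = 36 bits.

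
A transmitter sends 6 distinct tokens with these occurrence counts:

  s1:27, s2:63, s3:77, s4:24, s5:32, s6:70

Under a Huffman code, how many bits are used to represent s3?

Huffman merges, smallest pair first:
merge s4(24) and s1(27): 51
merge s5(32) and 51: 83
merge s2(63) and s6(70): 133
merge s3(77) and 83: 160
merge 133 and 160: 293
s3's leaf is at depth 2, giving a 2-bit codeword.

2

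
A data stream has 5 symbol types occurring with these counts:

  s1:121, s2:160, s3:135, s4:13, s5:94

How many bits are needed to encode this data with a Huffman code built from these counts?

Greedily combine the two least-frequent nodes:
s4(13) + s5(94) → 107
107 + s1(121) → 228
s3(135) + s2(160) → 295
228 + 295 → 523
Each symbol's bit-cost is frequency × depth; summing gives 1153 bits (equivalently 107 + 228 + 295 + 523).

1153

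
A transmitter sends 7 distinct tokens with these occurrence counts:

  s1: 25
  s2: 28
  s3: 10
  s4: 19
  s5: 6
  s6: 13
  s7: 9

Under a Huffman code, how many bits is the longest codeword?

4

Merge the two lowest-weight nodes at each step:
merge s5(6) and s7(9): 15
merge s3(10) and s6(13): 23
merge 15 and s4(19): 34
merge 23 and s1(25): 48
merge s2(28) and 34: 62
merge 48 and 62: 110
The first pair merged (s5, s7) ends up deepest, at depth 4.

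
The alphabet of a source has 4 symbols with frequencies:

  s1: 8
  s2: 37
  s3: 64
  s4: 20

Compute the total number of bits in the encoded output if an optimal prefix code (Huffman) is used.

Merge the two smallest weights repeatedly:
s1(8) + s4(20) → 28
28 + s2(37) → 65
s3(64) + 65 → 129
The encoded length is the sum of every internal node's weight: 28 + 65 + 129 = 222 bits.

222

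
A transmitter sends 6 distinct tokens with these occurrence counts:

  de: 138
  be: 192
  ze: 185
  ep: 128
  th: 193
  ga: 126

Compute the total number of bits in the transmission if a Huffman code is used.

2501

Merge the two smallest weights repeatedly:
combine ga(126), ep(128) → 254
combine de(138), ze(185) → 323
combine be(192), th(193) → 385
combine 254, 323 → 577
combine 385, 577 → 962
The encoded length is the sum of every internal node's weight: 254 + 323 + 385 + 577 + 962 = 2501 bits.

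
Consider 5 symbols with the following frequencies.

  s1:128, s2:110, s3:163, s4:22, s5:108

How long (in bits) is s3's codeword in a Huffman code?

2

Huffman merges, smallest pair first:
combine s4(22), s5(108) → 130
combine s2(110), s1(128) → 238
combine 130, s3(163) → 293
combine 238, 293 → 531
s3's leaf is at depth 2, giving a 2-bit codeword.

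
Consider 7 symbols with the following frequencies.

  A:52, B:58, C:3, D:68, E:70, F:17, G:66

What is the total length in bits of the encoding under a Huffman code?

884

Merge the two smallest weights repeatedly:
merge C(3) and F(17): 20
merge 20 and A(52): 72
merge B(58) and G(66): 124
merge D(68) and E(70): 138
merge 72 and 124: 196
merge 138 and 196: 334
Total encoded bits = sum of merged weights = 20 + 72 + 124 + 138 + 196 + 334 = 884.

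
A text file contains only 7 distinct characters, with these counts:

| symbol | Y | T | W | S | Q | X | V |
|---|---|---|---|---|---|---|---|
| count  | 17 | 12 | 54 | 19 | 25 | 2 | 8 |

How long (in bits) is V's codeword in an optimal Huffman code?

5

Repeatedly merge the two smallest:
combine X(2), V(8) → 10
combine 10, T(12) → 22
combine Y(17), S(19) → 36
combine 22, Q(25) → 47
combine 36, 47 → 83
combine W(54), 83 → 137
V sits 5 levels below the root, so its codeword is 5 bits.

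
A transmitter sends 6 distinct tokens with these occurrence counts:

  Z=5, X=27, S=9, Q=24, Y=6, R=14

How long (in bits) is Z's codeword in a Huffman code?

Huffman merges, smallest pair first:
Z(5) + Y(6) → 11
S(9) + 11 → 20
R(14) + 20 → 34
Q(24) + X(27) → 51
34 + 51 → 85
Z sits 4 levels below the root, so its codeword is 4 bits.

4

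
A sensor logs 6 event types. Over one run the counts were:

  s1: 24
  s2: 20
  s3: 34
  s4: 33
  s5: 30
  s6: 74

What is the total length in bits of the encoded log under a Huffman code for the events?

537

Build the Huffman tree bottom-up:
merge s2(20) and s1(24): 44
merge s5(30) and s4(33): 63
merge s3(34) and 44: 78
merge 63 and s6(74): 137
merge 78 and 137: 215
Total encoded bits = sum of merged weights = 44 + 63 + 78 + 137 + 215 = 537.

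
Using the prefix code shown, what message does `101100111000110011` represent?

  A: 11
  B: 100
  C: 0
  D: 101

Read left to right; each codeword is recognised as soon as it completes (prefix code):
  101→D | 100→B | 11→A | 100→B | 0→C | 11→A | 0→C | 0→C | 11→A
Decoded message: DBABCACCA

DBABCACCA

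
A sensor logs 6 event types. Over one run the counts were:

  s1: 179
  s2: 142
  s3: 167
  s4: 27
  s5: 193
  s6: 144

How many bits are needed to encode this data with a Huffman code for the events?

2184

Build the Huffman tree bottom-up:
merge s4(27) and s2(142): 169
merge s6(144) and s3(167): 311
merge 169 and s1(179): 348
merge s5(193) and 311: 504
merge 348 and 504: 852
Total encoded bits = sum of merged weights = 169 + 311 + 348 + 504 + 852 = 2184.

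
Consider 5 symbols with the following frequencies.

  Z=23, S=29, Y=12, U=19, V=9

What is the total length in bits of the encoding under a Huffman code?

205

Greedily combine the two least-frequent nodes:
merge V(9) and Y(12): 21
merge U(19) and 21: 40
merge Z(23) and S(29): 52
merge 40 and 52: 92
The encoded length is the sum of every internal node's weight: 21 + 40 + 52 + 92 = 205 bits.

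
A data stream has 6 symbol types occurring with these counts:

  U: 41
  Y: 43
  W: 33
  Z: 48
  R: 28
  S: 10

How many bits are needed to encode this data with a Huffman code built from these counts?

Build the Huffman tree bottom-up:
merge S(10) and R(28): 38
merge W(33) and 38: 71
merge U(41) and Y(43): 84
merge Z(48) and 71: 119
merge 84 and 119: 203
Total encoded bits = sum of merged weights = 38 + 71 + 84 + 119 + 203 = 515.

515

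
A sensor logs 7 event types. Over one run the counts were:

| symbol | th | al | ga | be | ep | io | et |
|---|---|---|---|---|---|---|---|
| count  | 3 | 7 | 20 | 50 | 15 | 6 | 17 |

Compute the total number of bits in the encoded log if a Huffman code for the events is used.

Greedily combine the two least-frequent nodes:
merge th(3) and io(6): 9
merge al(7) and 9: 16
merge ep(15) and 16: 31
merge et(17) and ga(20): 37
merge 31 and 37: 68
merge be(50) and 68: 118
The encoded length is the sum of every internal node's weight: 9 + 16 + 31 + 37 + 68 + 118 = 279 bits.

279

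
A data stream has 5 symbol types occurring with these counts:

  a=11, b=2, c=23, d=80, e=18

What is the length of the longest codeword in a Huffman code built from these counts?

Merge the two lowest-weight nodes at each step:
merge b(2) and a(11): 13
merge 13 and e(18): 31
merge c(23) and 31: 54
merge 54 and d(80): 134
Maximum depth reached is 4.

4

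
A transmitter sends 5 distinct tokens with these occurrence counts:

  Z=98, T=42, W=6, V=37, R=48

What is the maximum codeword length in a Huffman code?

4

Merge the two lowest-weight nodes at each step:
combine W(6), V(37) → 43
combine T(42), 43 → 85
combine R(48), 85 → 133
combine Z(98), 133 → 231
The first pair merged (W, V) ends up deepest, at depth 4.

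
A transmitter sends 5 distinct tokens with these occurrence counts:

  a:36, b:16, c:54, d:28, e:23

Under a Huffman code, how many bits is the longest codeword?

Merge the two lowest-weight nodes at each step:
merge b(16) and e(23): 39
merge d(28) and a(36): 64
merge 39 and c(54): 93
merge 64 and 93: 157
The first pair merged (b, e) ends up deepest, at depth 3.

3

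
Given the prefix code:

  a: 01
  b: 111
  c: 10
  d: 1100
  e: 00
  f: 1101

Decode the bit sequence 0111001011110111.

adcbcb

Read left to right; each codeword is recognised as soon as it completes (prefix code):
  01→a | 1100→d | 10→c | 111→b | 10→c | 111→b
Decoded message: adcbcb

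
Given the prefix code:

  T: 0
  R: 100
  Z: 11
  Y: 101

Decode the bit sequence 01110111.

TZYZ

Read left to right; each codeword is recognised as soon as it completes (prefix code):
  0→T | 11→Z | 101→Y | 11→Z
Decoded message: TZYZ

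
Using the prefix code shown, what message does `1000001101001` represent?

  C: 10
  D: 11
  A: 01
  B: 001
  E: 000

Read left to right; each codeword is recognised as soon as it completes (prefix code):
  10→C | 000→E | 01→A | 10→C | 10→C | 01→A
Decoded message: CEACCA

CEACCA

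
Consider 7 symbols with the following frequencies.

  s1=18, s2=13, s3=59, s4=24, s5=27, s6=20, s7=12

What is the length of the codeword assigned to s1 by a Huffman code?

Build the tree from the bottom:
s7(12) + s2(13) → 25
s1(18) + s6(20) → 38
s4(24) + 25 → 49
s5(27) + 38 → 65
49 + s3(59) → 108
65 + 108 → 173
The subtree containing s1 is merged 3 times, so code length = 3.

3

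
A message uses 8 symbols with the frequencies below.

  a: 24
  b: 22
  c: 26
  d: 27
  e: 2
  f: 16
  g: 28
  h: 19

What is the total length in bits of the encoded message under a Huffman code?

482

Build the Huffman tree bottom-up:
combine e(2), f(16) → 18
combine 18, h(19) → 37
combine b(22), a(24) → 46
combine c(26), d(27) → 53
combine g(28), 37 → 65
combine 46, 53 → 99
combine 65, 99 → 164
Total encoded bits = sum of merged weights = 18 + 37 + 46 + 53 + 65 + 99 + 164 = 482.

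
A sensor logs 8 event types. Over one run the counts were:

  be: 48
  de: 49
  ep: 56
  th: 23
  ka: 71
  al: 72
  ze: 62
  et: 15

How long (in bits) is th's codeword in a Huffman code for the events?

Build the tree from the bottom:
et(15) + th(23) → 38
38 + be(48) → 86
de(49) + ep(56) → 105
ze(62) + ka(71) → 133
al(72) + 86 → 158
105 + 133 → 238
158 + 238 → 396
th's leaf is at depth 4, giving a 4-bit codeword.

4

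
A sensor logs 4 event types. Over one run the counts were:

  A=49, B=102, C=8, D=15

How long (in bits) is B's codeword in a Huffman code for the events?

1

Repeatedly merge the two smallest:
merge C(8) and D(15): 23
merge 23 and A(49): 72
merge 72 and B(102): 174
B sits one level below the root: a 1-bit codeword.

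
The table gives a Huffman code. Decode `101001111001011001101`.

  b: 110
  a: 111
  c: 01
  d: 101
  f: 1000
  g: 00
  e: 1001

Read left to right; each codeword is recognised as soon as it completes (prefix code):
  101→d | 00→g | 111→a | 1001→e | 01→c | 1001→e | 101→d
Decoded message: dgaeced

dgaeced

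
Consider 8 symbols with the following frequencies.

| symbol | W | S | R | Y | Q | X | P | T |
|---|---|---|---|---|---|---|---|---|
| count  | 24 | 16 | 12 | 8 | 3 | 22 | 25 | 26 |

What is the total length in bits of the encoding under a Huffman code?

Greedily combine the two least-frequent nodes:
merge Q(3) and Y(8): 11
merge 11 and R(12): 23
merge S(16) and X(22): 38
merge 23 and W(24): 47
merge P(25) and T(26): 51
merge 38 and 47: 85
merge 51 and 85: 136
The encoded length is the sum of every internal node's weight: 11 + 23 + 38 + 47 + 51 + 85 + 136 = 391 bits.

391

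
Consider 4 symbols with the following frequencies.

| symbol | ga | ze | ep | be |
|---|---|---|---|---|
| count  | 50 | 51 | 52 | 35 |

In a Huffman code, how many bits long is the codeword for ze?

2

Huffman merges, smallest pair first:
combine be(35), ga(50) → 85
combine ze(51), ep(52) → 103
combine 85, 103 → 188
ze sits 2 levels below the root, so its codeword is 2 bits.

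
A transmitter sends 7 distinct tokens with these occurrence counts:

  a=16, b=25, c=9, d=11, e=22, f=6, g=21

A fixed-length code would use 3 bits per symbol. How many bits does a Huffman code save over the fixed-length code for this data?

32

Fixed-length: 3 bits × 110 symbols = 330 bits.
Huffman merges:
combine f(6), c(9) → 15
combine d(11), 15 → 26
combine a(16), g(21) → 37
combine e(22), b(25) → 47
combine 26, 37 → 63
combine 47, 63 → 110
Huffman total = 15 + 26 + 37 + 47 + 63 + 110 = 298 bits.
Saving = 330 − 298 = 32 bits.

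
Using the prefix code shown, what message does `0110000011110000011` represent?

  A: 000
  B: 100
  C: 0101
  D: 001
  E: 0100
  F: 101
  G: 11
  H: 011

HADGBAG

Read left to right; each codeword is recognised as soon as it completes (prefix code):
  011→H | 000→A | 001→D | 11→G | 100→B | 000→A | 11→G
Decoded message: HADGBAG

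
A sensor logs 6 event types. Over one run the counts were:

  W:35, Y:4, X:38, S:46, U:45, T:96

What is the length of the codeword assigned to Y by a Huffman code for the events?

Huffman merges, smallest pair first:
Y(4) + W(35) → 39
X(38) + 39 → 77
U(45) + S(46) → 91
77 + 91 → 168
T(96) + 168 → 264
Y's leaf is at depth 4, giving a 4-bit codeword.

4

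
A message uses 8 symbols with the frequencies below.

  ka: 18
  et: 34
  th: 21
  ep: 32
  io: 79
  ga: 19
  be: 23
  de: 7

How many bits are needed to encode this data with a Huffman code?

645

Greedily combine the two least-frequent nodes:
de(7) + ka(18) → 25
ga(19) + th(21) → 40
be(23) + 25 → 48
ep(32) + et(34) → 66
40 + 48 → 88
66 + io(79) → 145
88 + 145 → 233
Each symbol's bit-cost is frequency × depth; summing gives 645 bits (equivalently 25 + 40 + 48 + 66 + 88 + 145 + 233).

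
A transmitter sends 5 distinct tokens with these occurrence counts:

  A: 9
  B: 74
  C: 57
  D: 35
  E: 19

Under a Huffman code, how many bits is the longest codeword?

4

Merge the two lowest-weight nodes at each step:
combine A(9), E(19) → 28
combine 28, D(35) → 63
combine C(57), 63 → 120
combine B(74), 120 → 194
The rarest symbols sit at the bottom; the longest codeword is 4 bits.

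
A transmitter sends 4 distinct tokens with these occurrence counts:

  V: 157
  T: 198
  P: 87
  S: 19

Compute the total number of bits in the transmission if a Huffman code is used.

830

Build the Huffman tree bottom-up:
S(19) + P(87) → 106
106 + V(157) → 263
T(198) + 263 → 461
Total encoded bits = sum of merged weights = 106 + 263 + 461 = 830.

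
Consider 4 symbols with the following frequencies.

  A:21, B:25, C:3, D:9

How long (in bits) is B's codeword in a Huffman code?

Huffman merges, smallest pair first:
merge C(3) and D(9): 12
merge 12 and A(21): 33
merge B(25) and 33: 58
B is a child of the root — depth 1, so its codeword is a single bit.

1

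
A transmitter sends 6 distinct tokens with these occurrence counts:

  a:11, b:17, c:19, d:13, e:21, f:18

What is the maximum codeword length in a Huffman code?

3

Merge the two lowest-weight nodes at each step:
merge a(11) and d(13): 24
merge b(17) and f(18): 35
merge c(19) and e(21): 40
merge 24 and 35: 59
merge 40 and 59: 99
The first pair merged (a, d) ends up deepest, at depth 3.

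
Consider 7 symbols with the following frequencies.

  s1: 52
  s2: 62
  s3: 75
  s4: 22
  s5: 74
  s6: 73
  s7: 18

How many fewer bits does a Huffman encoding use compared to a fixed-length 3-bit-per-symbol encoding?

109

Fixed-length: 3 bits × 376 symbols = 1128 bits.
Huffman merges:
merge s7(18) and s4(22): 40
merge 40 and s1(52): 92
merge s2(62) and s6(73): 135
merge s5(74) and s3(75): 149
merge 92 and 135: 227
merge 149 and 227: 376
Huffman total = 40 + 92 + 135 + 149 + 227 + 376 = 1019 bits.
Saving = 1128 − 1019 = 109 bits.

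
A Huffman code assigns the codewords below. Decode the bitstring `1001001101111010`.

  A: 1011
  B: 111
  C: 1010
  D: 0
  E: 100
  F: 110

EEFBC

Read left to right; each codeword is recognised as soon as it completes (prefix code):
  100→E | 100→E | 110→F | 111→B | 1010→C
Decoded message: EEFBC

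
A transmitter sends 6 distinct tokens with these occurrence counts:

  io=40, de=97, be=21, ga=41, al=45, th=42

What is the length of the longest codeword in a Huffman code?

Merge the two lowest-weight nodes at each step:
combine be(21), io(40) → 61
combine ga(41), th(42) → 83
combine al(45), 61 → 106
combine 83, de(97) → 180
combine 106, 180 → 286
The first pair merged (be, io) ends up deepest, at depth 3.

3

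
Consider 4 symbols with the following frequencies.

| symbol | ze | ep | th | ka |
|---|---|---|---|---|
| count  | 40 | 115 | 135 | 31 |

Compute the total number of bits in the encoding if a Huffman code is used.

578

Greedily combine the two least-frequent nodes:
combine ka(31), ze(40) → 71
combine 71, ep(115) → 186
combine th(135), 186 → 321
Each symbol's bit-cost is frequency × depth; summing gives 578 bits (equivalently 71 + 186 + 321).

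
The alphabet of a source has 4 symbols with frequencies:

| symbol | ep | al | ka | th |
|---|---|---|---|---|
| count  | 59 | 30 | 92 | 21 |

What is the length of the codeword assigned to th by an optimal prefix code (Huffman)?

3

Huffman merges, smallest pair first:
combine th(21), al(30) → 51
combine 51, ep(59) → 110
combine ka(92), 110 → 202
th sits 3 levels below the root, so its codeword is 3 bits.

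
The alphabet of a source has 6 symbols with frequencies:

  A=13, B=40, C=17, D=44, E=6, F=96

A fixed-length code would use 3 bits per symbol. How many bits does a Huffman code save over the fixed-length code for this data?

181

Fixed-length: 3 bits × 216 symbols = 648 bits.
Huffman merges:
E(6) + A(13) → 19
C(17) + 19 → 36
36 + B(40) → 76
D(44) + 76 → 120
F(96) + 120 → 216
Huffman total = 19 + 36 + 76 + 120 + 216 = 467 bits.
Saving = 648 − 467 = 181 bits.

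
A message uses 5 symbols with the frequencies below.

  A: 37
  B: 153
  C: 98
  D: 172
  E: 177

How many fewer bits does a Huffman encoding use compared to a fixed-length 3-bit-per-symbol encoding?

Fixed-length: 3 bits × 637 symbols = 1911 bits.
Huffman merges:
merge A(37) and C(98): 135
merge 135 and B(153): 288
merge D(172) and E(177): 349
merge 288 and 349: 637
Huffman total = 135 + 288 + 349 + 637 = 1409 bits.
Saving = 1911 − 1409 = 502 bits.

502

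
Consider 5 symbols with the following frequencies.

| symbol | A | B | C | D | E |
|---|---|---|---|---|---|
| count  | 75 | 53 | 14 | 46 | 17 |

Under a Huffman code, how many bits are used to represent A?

Repeatedly merge the two smallest:
C(14) + E(17) → 31
31 + D(46) → 77
B(53) + A(75) → 128
77 + 128 → 205
A's leaf is at depth 2, giving a 2-bit codeword.

2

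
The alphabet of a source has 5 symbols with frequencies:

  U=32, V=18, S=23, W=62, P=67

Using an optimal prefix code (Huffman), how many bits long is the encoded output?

Build the Huffman tree bottom-up:
V(18) + S(23) → 41
U(32) + 41 → 73
W(62) + P(67) → 129
73 + 129 → 202
Each symbol's bit-cost is frequency × depth; summing gives 445 bits (equivalently 41 + 73 + 129 + 202).

445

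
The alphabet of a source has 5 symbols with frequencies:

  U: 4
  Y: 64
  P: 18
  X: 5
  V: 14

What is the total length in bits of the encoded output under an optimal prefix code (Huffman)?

Merge the two smallest weights repeatedly:
combine U(4), X(5) → 9
combine 9, V(14) → 23
combine P(18), 23 → 41
combine 41, Y(64) → 105
Each symbol's bit-cost is frequency × depth; summing gives 178 bits (equivalently 9 + 23 + 41 + 105).

178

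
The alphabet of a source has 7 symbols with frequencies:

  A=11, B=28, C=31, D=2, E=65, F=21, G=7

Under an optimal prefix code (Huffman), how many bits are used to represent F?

3

Build the tree from the bottom:
combine D(2), G(7) → 9
combine 9, A(11) → 20
combine 20, F(21) → 41
combine B(28), C(31) → 59
combine 41, 59 → 100
combine E(65), 100 → 165
F's leaf is at depth 3, giving a 3-bit codeword.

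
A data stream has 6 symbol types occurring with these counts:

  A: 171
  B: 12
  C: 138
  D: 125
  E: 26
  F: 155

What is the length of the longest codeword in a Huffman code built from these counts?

4

Merge the two lowest-weight nodes at each step:
B(12) + E(26) → 38
38 + D(125) → 163
C(138) + F(155) → 293
163 + A(171) → 334
293 + 334 → 627
The rarest symbols sit at the bottom; the longest codeword is 4 bits.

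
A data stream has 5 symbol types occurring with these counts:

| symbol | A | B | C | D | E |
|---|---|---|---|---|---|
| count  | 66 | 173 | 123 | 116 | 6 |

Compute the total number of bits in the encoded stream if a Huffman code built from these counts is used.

Greedily combine the two least-frequent nodes:
merge E(6) and A(66): 72
merge 72 and D(116): 188
merge C(123) and B(173): 296
merge 188 and 296: 484
Total encoded bits = sum of merged weights = 72 + 188 + 296 + 484 = 1040.

1040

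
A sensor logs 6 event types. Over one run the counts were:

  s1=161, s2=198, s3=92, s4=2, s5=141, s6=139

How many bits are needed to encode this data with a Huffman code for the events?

Greedily combine the two least-frequent nodes:
s4(2) + s3(92) → 94
94 + s6(139) → 233
s5(141) + s1(161) → 302
s2(198) + 233 → 431
302 + 431 → 733
The encoded length is the sum of every internal node's weight: 94 + 233 + 302 + 431 + 733 = 1793 bits.

1793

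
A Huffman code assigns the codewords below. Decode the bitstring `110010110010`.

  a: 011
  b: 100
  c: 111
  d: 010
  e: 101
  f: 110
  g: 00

fdfd

Read left to right; each codeword is recognised as soon as it completes (prefix code):
  110→f | 010→d | 110→f | 010→d
Decoded message: fdfd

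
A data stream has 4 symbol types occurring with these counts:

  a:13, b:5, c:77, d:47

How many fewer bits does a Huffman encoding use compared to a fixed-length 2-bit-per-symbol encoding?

Fixed-length: 2 bits × 142 symbols = 284 bits.
Huffman merges:
b(5) + a(13) → 18
18 + d(47) → 65
65 + c(77) → 142
Huffman total = 18 + 65 + 142 = 225 bits.
Saving = 284 − 225 = 59 bits.

59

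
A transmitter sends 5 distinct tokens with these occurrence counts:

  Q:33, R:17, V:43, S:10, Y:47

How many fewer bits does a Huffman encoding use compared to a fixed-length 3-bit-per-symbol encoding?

Fixed-length: 3 bits × 150 symbols = 450 bits.
Huffman merges:
S(10) + R(17) → 27
27 + Q(33) → 60
V(43) + Y(47) → 90
60 + 90 → 150
Huffman total = 27 + 60 + 90 + 150 = 327 bits.
Saving = 450 − 327 = 123 bits.

123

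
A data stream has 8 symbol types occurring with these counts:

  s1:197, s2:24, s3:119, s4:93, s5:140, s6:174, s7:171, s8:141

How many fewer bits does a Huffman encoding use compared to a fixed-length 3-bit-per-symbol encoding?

80

Fixed-length: 3 bits × 1059 symbols = 3177 bits.
Huffman merges:
combine s2(24), s4(93) → 117
combine 117, s3(119) → 236
combine s5(140), s8(141) → 281
combine s7(171), s6(174) → 345
combine s1(197), 236 → 433
combine 281, 345 → 626
combine 433, 626 → 1059
Huffman total = 117 + 236 + 281 + 345 + 433 + 626 + 1059 = 3097 bits.
Saving = 3177 − 3097 = 80 bits.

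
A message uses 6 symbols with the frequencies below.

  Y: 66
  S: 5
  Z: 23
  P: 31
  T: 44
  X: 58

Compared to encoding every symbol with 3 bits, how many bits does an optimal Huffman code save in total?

140

Fixed-length: 3 bits × 227 symbols = 681 bits.
Huffman merges:
combine S(5), Z(23) → 28
combine 28, P(31) → 59
combine T(44), X(58) → 102
combine 59, Y(66) → 125
combine 102, 125 → 227
Huffman total = 28 + 59 + 102 + 125 + 227 = 541 bits.
Saving = 681 − 541 = 140 bits.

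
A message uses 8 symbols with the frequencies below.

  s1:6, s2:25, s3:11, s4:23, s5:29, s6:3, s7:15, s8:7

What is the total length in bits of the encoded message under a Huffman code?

Merge the two smallest weights repeatedly:
combine s6(3), s1(6) → 9
combine s8(7), 9 → 16
combine s3(11), s7(15) → 26
combine 16, s4(23) → 39
combine s2(25), 26 → 51
combine s5(29), 39 → 68
combine 51, 68 → 119
Total encoded bits = sum of merged weights = 9 + 16 + 26 + 39 + 51 + 68 + 119 = 328.

328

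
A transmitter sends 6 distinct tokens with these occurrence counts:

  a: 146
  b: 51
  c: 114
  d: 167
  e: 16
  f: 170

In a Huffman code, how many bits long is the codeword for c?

Build the tree from the bottom:
merge e(16) and b(51): 67
merge 67 and c(114): 181
merge a(146) and d(167): 313
merge f(170) and 181: 351
merge 313 and 351: 664
c sits 3 levels below the root, so its codeword is 3 bits.

3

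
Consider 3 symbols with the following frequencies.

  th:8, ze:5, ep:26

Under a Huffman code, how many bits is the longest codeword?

2

Merge the two lowest-weight nodes at each step:
merge ze(5) and th(8): 13
merge 13 and ep(26): 39
The first pair merged (ze, th) ends up deepest, at depth 2.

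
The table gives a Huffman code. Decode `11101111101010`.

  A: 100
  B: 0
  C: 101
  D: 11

Read left to right; each codeword is recognised as soon as it completes (prefix code):
  11→D | 101→C | 11→D | 11→D | 0→B | 101→C | 0→B
Decoded message: DCDDBCB

DCDDBCB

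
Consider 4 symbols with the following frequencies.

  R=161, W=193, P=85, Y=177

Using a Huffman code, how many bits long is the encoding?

Merge the two smallest weights repeatedly:
P(85) + R(161) → 246
Y(177) + W(193) → 370
246 + 370 → 616
Each symbol's bit-cost is frequency × depth; summing gives 1232 bits (equivalently 246 + 370 + 616).

1232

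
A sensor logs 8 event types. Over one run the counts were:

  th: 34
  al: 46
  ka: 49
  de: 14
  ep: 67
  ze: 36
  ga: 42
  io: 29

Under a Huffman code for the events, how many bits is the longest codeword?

Merge the two lowest-weight nodes at each step:
combine de(14), io(29) → 43
combine th(34), ze(36) → 70
combine ga(42), 43 → 85
combine al(46), ka(49) → 95
combine ep(67), 70 → 137
combine 85, 95 → 180
combine 137, 180 → 317
Maximum depth reached is 4.

4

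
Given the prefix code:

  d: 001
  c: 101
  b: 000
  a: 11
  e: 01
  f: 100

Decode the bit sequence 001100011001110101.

dfeface

Read left to right; each codeword is recognised as soon as it completes (prefix code):
  001→d | 100→f | 01→e | 100→f | 11→a | 101→c | 01→e
Decoded message: dfeface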